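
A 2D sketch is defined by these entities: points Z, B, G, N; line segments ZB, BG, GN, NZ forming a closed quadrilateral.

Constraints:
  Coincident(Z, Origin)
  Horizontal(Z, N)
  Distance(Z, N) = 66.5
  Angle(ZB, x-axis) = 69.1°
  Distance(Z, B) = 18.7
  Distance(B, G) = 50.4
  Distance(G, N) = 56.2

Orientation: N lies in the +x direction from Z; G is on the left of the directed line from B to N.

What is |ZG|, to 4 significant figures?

67.63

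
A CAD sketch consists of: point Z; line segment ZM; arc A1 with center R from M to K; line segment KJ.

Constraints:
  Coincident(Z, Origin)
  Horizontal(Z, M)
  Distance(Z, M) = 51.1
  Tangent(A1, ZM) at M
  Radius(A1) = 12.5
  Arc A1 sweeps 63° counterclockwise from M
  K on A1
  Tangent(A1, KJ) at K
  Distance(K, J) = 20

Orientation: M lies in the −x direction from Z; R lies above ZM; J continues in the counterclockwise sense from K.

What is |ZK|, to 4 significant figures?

40.54

A1 meets ZM tangentially, so RM is at right angles to ZM, so R = M + (0, 12.5) = (-51.10, 12.50). On A1, M sits at bearing -90° from R; a 63° counterclockwise sweep puts K at bearing -27°, so K = R + 12.5·(cos -27°, sin -27°) = (-39.96, 6.825). Then |ZK| = |K − Z| = 40.54.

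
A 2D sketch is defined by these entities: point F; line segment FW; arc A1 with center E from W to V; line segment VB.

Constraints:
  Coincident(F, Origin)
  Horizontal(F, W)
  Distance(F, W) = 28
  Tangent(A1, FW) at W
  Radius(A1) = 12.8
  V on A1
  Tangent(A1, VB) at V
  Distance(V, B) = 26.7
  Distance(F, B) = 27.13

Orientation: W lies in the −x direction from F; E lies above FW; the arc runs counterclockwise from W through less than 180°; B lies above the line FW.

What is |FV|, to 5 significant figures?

18.388

F is at the origin; FW is horizontal with |FW| = 28.0 and W on the −x side, so W = (-28.000, 0.0000). The tangent condition forces EW to be normal to FW, so E = W + (0, 12.8) = (-28.000, 12.800). Since EV ⟂ VB (tangency), |EB| = √(12.8² + 26.7²) = 29.610 regardless of where V sits on A1. So B lies on both circle(F, 27.13) and circle(E, 29.610); the above-FW intersection is B = (-2.0464, 27.053). V is the foot of the tangent from B: V = (-17.594, 5.3465).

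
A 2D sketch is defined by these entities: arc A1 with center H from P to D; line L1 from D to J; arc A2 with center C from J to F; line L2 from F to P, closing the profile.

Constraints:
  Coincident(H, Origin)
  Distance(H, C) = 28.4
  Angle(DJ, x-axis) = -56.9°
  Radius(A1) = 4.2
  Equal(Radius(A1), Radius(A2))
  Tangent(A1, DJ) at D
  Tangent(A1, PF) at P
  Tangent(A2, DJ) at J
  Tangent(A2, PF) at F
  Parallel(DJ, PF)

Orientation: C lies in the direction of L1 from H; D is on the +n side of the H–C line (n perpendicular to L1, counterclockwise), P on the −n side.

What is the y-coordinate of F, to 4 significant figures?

-26.08

The slot axis is L1's direction at -56.9°, so u = (cos -56.9°, sin -56.9°) = (0.5461, -0.8377) and n = (−sin -56.9°, cos -56.9°) = (0.8377, 0.5461). H is at the origin and C lies 28.4 along u from H, so C = 28.4·u = (15.51, -23.79). Tangency of A1 to both parallel lines with radius 4.2 puts D and P at H ± 4.2·n: D = (3.518, 2.294), P = (-3.518, -2.294). Equal radii place J and F the same way about C: J = C + 4.2·n = (19.03, -21.50), F = C − 4.2·n = (11.99, -26.08). So F.y = -26.08.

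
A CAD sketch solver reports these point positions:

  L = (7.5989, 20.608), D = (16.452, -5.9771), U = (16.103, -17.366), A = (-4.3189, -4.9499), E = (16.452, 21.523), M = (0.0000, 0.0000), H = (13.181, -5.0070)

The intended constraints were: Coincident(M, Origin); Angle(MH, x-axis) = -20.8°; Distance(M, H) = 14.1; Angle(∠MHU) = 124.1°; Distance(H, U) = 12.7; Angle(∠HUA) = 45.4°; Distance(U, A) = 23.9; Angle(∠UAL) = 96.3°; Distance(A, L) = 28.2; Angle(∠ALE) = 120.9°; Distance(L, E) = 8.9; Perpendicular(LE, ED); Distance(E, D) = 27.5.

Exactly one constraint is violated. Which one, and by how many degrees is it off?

Perpendicular(LE, ED) — off by 5.90°.

M = (0.00, 0.00) ✓; MH at -20.80° ✓; |MH| = 14.10 ✓; ∠MHU = 124.1° ✓; |HU| = 12.70 ✓; ∠HUA = 45.40° ✓; |UA| = 23.90 ✓; ∠UAL = 96.30° ✓; |AL| = 28.20 ✓; ∠ALE = 120.9° ✓; |LE| = 8.900 ✓; ∠(LE, ED) = 95.90° ✗; |ED| = 27.50 ✓.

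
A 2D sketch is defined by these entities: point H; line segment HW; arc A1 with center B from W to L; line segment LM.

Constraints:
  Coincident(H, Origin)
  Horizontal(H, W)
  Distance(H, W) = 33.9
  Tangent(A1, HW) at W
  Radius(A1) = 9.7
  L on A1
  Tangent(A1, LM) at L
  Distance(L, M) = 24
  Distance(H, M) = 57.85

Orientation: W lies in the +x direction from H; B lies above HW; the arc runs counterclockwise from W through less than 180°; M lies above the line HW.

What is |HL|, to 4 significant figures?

43.95

Checks: |BL| = 9.700 ✓; ∠(BL, LM) = 90.00° ✓; |LM| = 24.00 ✓; |HM| = 57.85 ✓.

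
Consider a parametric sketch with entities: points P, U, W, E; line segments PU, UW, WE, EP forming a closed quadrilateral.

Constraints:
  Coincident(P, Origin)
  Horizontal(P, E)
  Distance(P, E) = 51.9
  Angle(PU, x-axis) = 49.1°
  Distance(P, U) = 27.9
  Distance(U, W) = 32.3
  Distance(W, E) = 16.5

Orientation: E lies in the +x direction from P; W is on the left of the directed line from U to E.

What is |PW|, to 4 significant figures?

52.84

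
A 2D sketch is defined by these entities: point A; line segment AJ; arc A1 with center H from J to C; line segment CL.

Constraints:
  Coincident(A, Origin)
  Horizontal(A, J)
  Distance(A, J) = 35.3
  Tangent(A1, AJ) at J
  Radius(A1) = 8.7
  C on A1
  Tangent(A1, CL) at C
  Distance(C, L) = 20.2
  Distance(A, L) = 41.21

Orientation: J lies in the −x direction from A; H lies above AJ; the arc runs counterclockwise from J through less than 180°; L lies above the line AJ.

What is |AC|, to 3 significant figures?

28.3

A is at the origin; AJ is horizontal with |AJ| = 35.3 and J on the −x side, so J = (-35.3, 0.00). Since A1 is tangent to AJ there, HJ ⟂ AJ, so H = J + (0, 8.7) = (-35.3, 8.70). Since HC ⟂ CL (tangency), |HL| = √(8.7² + 20.2²) = 22.0 regardless of where C sits on A1. So L lies on both circle(A, 41.21) and circle(H, 22.0); the above-AJ intersection is L = (-28.6, 29.7). C is the foot of the tangent from L: C = (-26.6, 9.55).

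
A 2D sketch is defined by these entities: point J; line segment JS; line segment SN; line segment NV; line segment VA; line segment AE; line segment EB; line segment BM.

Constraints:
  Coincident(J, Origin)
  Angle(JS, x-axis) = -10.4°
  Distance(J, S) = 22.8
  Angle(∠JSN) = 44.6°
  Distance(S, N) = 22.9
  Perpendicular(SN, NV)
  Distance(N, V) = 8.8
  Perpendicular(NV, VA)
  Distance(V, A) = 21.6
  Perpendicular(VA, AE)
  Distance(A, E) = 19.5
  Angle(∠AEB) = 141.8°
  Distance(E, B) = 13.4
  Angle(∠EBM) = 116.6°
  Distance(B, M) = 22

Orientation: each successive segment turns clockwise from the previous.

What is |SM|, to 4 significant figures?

35.38

J is at the origin; JS runs at -10.4° with length 22.8, so S = (22.43, -4.116). ∠JSN = 44.6° gives SN at -145.8° from the x-axis; with |SN| = 22.9, N = (3.485, -16.99). The perpendicularity gives NV at right angles to SN, so NV runs at 124.2°; with |NV| = 8.8, V = (-1.461, -9.709). The perpendicularity gives VA at right angles to NV, so VA runs at 34.20°; with |VA| = 21.6, A = (16.40, 2.432). VA ⟂ AE, so AE runs at -55.80°; with |AE| = 19.5, E = (27.36, -13.70). ∠AEB = 141.8° gives EB at -94.00° from the x-axis; with |EB| = 13.4, B = (26.43, -27.06). ∠EBM = 116.6° gives BM at -157.4° from the x-axis; with |BM| = 22.0, M = (6.119, -35.52). Then |SM| = |M − S| = 35.38.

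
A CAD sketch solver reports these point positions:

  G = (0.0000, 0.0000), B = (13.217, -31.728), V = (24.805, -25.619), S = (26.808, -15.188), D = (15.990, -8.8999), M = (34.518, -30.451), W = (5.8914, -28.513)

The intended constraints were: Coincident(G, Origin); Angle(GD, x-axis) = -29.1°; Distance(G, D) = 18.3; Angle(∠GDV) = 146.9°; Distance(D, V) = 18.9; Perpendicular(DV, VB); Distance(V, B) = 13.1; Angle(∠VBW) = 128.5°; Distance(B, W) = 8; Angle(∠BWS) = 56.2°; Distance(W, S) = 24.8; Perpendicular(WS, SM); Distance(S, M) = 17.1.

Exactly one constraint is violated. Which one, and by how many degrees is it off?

Perpendicular(WS, SM) — off by 5.70°.

G = (0.00, 0.00) ✓; GD at -29.10° ✓; |GD| = 18.30 ✓; ∠GDV = 146.9° ✓; |DV| = 18.90 ✓; ∠(DV, VB) = 90.00° ✓; |VB| = 13.10 ✓; ∠VBW = 128.5° ✓; |BW| = 8.000 ✓; ∠BWS = 56.19° ✓; |WS| = 24.80 ✓; ∠(WS, SM) = 95.70° ✗; |SM| = 17.10 ✓.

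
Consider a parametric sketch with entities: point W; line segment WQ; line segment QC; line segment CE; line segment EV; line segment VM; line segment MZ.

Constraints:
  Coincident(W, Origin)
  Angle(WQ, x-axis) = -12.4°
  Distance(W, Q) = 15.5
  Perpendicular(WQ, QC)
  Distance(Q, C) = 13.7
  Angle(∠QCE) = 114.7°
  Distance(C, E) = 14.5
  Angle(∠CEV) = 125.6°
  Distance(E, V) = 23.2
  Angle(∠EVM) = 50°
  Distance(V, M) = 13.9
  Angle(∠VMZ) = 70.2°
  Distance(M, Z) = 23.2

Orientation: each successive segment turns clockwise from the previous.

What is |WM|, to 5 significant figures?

5.8976

W is at the origin; WQ runs at -12.4° with length 15.5, so Q = (15.138, -3.3284). WQ is perpendicular to QC, so QC runs at -102.40°; with |QC| = 13.7, C = (12.197, -16.709). ∠QCE = 114.7° gives CE at -167.70° from the x-axis; with |CE| = 14.5, E = (-1.9706, -19.798). ∠CEV = 125.6° gives EV at 137.90° from the x-axis; with |EV| = 23.2, V = (-19.184, -4.2439). ∠EVM = 50.0° gives VM at 7.9000° from the x-axis; with |VM| = 13.9, M = (-5.4164, -2.3334). Then |WM| = |M − W| = 5.8976.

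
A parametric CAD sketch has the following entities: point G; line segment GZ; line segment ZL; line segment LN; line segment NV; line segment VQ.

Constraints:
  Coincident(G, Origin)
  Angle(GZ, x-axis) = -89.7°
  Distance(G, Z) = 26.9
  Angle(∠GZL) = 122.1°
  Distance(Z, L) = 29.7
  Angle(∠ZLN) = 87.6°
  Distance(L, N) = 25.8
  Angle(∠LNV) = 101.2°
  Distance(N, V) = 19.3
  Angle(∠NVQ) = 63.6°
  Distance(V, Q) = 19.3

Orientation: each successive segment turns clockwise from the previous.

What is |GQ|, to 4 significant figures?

32.18

G is at the origin; GZ runs at -89.7° with length 26.9, so Z = (0.1408, -26.90). ∠GZL = 122.1° gives ZL at -147.6° from the x-axis; with |ZL| = 29.7, L = (-24.94, -42.81). ∠ZLN = 87.6° gives LN at 120.0° from the x-axis; with |LN| = 25.8, N = (-37.84, -20.47). ∠LNV = 101.2° gives NV at 41.20° from the x-axis; with |NV| = 19.3, V = (-23.31, -7.758). ∠NVQ = 63.6° gives VQ at -75.20° from the x-axis; with |VQ| = 19.3, Q = (-18.38, -26.42). Then |GQ| = |Q − G| = 32.18.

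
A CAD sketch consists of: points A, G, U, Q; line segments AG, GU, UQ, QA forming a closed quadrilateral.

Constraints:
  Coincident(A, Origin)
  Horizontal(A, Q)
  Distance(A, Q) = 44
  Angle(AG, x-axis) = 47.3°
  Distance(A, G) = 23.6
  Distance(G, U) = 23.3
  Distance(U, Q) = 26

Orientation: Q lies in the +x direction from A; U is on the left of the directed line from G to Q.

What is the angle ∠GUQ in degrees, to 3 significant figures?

83.6°

A is at the origin; A and Q share the same y with |AQ| = 44.0 and Q in +x, so Q = (44.0, 0). AG runs at 47.3° with |AG| = 23.6, so G = (16.0, 17.3). U is determined by |GU| = 23.3 and |UQ| = 26.0 together: it lies at the intersection of circle(G, 23.3) and circle(Q, 26.0). With |GQ| = 32.9, the foot of the radical line on GQ is 14.4 from G and the perpendicular offset is √(23.3² − 14.4²) = 18.3. Taking the left-of-GQ solution: U = (37.9, 25.3).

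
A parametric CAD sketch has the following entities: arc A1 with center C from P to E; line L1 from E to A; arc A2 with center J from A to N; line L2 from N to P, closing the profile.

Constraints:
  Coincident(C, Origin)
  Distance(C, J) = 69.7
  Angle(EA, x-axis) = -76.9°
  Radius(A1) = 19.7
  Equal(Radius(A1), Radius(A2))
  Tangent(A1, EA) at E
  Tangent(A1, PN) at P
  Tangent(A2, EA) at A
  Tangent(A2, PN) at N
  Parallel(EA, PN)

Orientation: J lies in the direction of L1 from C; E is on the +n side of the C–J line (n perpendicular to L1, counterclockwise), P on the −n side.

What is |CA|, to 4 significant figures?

72.43

The slot axis is L1's direction at -76.9°, so u = (cos -76.9°, sin -76.9°) = (0.2267, -0.9740) and n = (−sin -76.9°, cos -76.9°) = (0.9740, 0.2267). C is at the origin and J lies 69.7 along u from C, so J = 69.7·u = (15.80, -67.89). Tangency of A1 to both parallel lines with radius 19.7 puts E and P at C ± 19.7·n: E = (19.19, 4.465), P = (-19.19, -4.465). Equal radii place A and N the same way about J: A = J + 19.7·n = (34.98, -63.42), N = J − 19.7·n = (-3.390, -72.35). Then |CA| = |A − C| = 72.43.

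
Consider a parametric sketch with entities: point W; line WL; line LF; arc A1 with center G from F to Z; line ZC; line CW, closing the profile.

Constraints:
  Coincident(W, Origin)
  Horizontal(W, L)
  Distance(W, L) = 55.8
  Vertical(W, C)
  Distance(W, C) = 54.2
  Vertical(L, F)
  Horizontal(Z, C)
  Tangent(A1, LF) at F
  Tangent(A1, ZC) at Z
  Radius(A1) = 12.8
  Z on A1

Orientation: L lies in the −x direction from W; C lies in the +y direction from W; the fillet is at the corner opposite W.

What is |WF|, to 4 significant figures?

69.48

W is at the origin; WL is horizontal with |WL| = 55.8 and L on the −x side, so L = (-55.80, 0.000). W and C share the same x with |WC| = 54.2 and C on the +y side, so C = (0.000, 54.20). The virtual corner opposite W is at (-55.80, 54.20). Since A1 is tangent to LF there, GF ⟂ LF and A1 meets ZC tangentially, so GZ is at right angles to ZC, with radius 12.8, so the center G sits 12.8 in from both sides at G = (-43.00, 41.40). That places the tangent points at F = (-55.80, 41.40) on LF and Z = (-43.00, 54.20) on ZC. Then |WF| = |F − W| = 69.48.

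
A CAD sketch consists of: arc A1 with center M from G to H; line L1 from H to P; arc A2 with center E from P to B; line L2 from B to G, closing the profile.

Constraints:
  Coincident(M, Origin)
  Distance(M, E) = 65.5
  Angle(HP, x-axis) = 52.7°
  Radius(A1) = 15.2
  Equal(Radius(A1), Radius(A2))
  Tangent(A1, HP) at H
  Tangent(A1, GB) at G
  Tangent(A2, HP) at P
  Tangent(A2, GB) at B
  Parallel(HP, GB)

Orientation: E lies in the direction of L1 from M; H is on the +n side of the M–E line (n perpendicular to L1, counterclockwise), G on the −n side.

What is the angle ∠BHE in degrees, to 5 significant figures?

11.832°

The slot axis is L1's direction at 52.7°, so u = (cos 52.7°, sin 52.7°) = (0.60599, 0.79547) and n = (−sin 52.7°, cos 52.7°) = (-0.79547, 0.60599). M is at the origin and E lies 65.5 along u from M, so E = 65.5·u = (39.692, 52.104). Tangency of A1 to both parallel lines with radius 15.2 puts H and G at M ± 15.2·n: H = (-12.091, 9.2110), G = (12.091, -9.2110). Equal radii place P and B the same way about E: P = E + 15.2·n = (27.601, 61.315), B = E − 15.2·n = (51.783, 42.892). Then cos ∠BHE = HB·HE / (|HB||HE|), giving 11.832°.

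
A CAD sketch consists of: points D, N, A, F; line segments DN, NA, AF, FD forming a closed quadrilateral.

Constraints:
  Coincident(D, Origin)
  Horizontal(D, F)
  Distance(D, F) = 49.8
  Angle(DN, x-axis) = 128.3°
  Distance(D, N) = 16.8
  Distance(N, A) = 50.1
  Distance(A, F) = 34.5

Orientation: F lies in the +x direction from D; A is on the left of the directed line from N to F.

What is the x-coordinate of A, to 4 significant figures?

36.15

D is at the origin; D and F share the same y with |DF| = 49.8 and F in +x, so F = (49.8, 0). DN runs at 128.3° with |DN| = 16.8, so N = (-10.41, 13.18). A is determined by |NA| = 50.1 and |AF| = 34.5 together: it lies at the intersection of circle(N, 50.1) and circle(F, 34.5). With |NF| = 61.64, the foot of the radical line on NF is 41.53 from N and the perpendicular offset is √(50.1² − 41.53²) = 28.03. Taking the left-of-NF solution: A = (36.15, 31.68).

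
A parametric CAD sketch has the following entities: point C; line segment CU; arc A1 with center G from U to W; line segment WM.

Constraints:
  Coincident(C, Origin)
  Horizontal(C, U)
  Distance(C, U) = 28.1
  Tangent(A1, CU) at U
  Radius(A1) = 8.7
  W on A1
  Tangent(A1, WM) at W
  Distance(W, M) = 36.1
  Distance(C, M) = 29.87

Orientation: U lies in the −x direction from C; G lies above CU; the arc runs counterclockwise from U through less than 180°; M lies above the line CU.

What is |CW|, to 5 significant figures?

21.816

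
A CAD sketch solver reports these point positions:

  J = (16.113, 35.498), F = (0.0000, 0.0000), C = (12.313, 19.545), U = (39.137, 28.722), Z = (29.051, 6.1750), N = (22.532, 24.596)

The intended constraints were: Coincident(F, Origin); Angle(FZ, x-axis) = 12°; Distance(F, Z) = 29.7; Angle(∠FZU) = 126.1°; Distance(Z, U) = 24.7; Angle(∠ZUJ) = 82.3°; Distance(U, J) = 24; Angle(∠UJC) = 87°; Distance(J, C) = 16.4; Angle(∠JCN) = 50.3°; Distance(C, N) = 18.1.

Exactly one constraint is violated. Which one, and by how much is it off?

Distance(C, N) = 18.1 — off by 6.70.

F = (0.00, 0.00) ✓; FZ at 12.00° ✓; |FZ| = 29.70 ✓; ∠FZU = 126.1° ✓; |ZU| = 24.70 ✓; ∠ZUJ = 82.30° ✓; |UJ| = 24.00 ✓; ∠UJC = 87.00° ✓; |JC| = 16.40 ✓; ∠JCN = 50.30° ✓; |CN| = 11.40 ✗.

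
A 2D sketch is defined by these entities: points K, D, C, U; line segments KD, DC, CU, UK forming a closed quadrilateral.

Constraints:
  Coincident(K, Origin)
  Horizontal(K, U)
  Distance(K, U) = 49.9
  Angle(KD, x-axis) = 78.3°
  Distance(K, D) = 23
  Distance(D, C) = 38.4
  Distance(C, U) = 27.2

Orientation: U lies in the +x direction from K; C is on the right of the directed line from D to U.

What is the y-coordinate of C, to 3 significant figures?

-10.2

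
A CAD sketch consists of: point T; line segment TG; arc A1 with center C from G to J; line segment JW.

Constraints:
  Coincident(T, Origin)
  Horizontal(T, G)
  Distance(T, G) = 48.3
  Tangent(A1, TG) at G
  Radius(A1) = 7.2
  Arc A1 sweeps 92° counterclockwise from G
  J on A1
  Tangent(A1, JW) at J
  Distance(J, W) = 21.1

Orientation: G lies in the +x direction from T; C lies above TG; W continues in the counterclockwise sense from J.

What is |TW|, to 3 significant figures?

61.7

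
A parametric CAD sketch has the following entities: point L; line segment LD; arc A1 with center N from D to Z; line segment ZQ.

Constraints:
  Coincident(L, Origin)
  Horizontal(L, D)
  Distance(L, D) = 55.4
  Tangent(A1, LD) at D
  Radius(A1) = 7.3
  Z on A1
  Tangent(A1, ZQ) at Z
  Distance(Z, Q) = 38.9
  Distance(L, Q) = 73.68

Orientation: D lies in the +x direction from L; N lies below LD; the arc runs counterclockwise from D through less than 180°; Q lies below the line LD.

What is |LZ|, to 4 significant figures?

49.10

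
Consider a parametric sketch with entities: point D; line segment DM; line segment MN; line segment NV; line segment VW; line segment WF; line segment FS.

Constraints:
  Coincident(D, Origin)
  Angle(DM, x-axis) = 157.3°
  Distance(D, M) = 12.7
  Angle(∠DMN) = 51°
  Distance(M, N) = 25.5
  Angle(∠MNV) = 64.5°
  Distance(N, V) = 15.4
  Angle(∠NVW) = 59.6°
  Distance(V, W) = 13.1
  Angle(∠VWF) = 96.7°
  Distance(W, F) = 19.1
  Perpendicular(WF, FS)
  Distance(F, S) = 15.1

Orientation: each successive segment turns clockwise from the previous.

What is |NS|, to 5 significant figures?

10.543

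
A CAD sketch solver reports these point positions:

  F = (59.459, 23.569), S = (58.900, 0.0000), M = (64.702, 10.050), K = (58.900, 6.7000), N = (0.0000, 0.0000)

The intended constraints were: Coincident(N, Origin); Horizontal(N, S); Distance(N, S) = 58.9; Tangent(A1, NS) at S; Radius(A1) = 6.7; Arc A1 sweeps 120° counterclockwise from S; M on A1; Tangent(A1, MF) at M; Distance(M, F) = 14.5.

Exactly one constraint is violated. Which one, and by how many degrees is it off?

Tangent(A1, MF) at M — off by 8.80°.

N = (0.00, 0.00) ✓; N.y = 0.00, S.y = 0.00 ✓; |NS| = 58.90 ✓; ∠(KS, SN) = 90.00° ✓; |KS| = 6.700 ✓; bearing(K→M) − bearing(K→S) = 120.0° ✓; |KM| = 6.700 ✓; ∠(KM, MF) = 98.80° ✗; |MF| = 14.50 ✓.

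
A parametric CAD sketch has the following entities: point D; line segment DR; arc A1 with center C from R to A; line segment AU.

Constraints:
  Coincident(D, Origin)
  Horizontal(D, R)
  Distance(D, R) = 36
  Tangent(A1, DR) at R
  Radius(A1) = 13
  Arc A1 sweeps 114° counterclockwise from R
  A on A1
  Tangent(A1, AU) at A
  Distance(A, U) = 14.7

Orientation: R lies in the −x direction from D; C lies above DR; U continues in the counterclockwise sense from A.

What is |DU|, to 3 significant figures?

43.7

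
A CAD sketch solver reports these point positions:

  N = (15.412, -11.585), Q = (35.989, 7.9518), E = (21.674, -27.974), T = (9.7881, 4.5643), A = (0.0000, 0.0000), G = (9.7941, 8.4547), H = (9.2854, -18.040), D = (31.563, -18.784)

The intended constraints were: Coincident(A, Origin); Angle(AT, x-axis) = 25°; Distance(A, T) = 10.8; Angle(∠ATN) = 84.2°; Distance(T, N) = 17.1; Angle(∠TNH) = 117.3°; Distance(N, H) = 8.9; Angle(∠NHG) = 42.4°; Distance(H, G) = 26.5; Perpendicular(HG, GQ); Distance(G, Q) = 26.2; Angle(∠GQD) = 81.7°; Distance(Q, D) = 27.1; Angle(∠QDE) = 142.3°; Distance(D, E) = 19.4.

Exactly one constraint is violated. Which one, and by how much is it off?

Distance(D, E) = 19.4 — off by 5.90.

A = (0.00, 0.00) ✓; AT at 25.00° ✓; |AT| = 10.80 ✓; ∠ATN = 84.20° ✓; |TN| = 17.10 ✓; ∠TNH = 117.3° ✓; |NH| = 8.900 ✓; ∠NHG = 42.40° ✓; |HG| = 26.50 ✓; ∠(HG, GQ) = 90.00° ✓; |GQ| = 26.20 ✓; ∠GQD = 81.70° ✓; |QD| = 27.10 ✓; ∠QDE = 142.3° ✓; |DE| = 13.50 ✗.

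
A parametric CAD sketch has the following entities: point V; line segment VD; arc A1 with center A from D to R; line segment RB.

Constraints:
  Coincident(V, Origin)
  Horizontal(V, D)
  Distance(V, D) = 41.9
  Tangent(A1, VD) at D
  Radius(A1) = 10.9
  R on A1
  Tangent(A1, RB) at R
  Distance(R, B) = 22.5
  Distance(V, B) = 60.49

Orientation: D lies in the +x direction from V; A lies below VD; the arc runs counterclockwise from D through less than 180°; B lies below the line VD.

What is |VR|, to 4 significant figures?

38.68

Checks: |AD| = 10.90 ✓; |AR| = 10.90 ✓; ∠(AR, RB) = 90.00° ✓; |RB| = 22.50 ✓; |VB| = 60.49 ✓.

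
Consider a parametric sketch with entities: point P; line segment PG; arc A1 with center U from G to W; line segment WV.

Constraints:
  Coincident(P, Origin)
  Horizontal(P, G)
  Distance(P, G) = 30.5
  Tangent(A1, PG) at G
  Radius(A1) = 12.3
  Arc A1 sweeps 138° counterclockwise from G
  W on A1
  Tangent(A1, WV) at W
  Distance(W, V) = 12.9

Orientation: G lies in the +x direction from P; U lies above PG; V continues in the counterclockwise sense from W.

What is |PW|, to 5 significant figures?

44.269

P is at the origin; PG is horizontal with |PG| = 30.5 and G on the +x side, so G = (30.500, 0.0000). The tangent condition forces UG to be normal to PG, so U = G + (0, 12.3) = (30.500, 12.300). On A1, G sits at bearing -90° from U; a 138° counterclockwise sweep puts W at bearing 48°, so W = U + 12.3·(cos 48°, sin 48°) = (38.730, 21.441). Then |PW| = |W − P| = 44.269.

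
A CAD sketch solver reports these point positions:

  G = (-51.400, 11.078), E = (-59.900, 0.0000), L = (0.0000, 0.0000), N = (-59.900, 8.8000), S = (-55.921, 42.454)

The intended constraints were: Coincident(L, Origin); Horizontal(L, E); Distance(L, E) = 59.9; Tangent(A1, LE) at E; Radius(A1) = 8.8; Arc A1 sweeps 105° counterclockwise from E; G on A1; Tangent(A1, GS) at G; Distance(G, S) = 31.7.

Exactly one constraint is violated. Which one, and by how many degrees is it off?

Tangent(A1, GS) at G — off by 6.80°.

L = (0.00, 0.00) ✓; L.y = 0.00, E.y = 0.00 ✓; |LE| = 59.90 ✓; ∠(NE, EL) = 90.00° ✓; |NE| = 8.800 ✓; bearing(N→G) − bearing(N→E) = 105.0° ✓; |NG| = 8.800 ✓; ∠(NG, GS) = 96.80° ✗; |GS| = 31.70 ✓.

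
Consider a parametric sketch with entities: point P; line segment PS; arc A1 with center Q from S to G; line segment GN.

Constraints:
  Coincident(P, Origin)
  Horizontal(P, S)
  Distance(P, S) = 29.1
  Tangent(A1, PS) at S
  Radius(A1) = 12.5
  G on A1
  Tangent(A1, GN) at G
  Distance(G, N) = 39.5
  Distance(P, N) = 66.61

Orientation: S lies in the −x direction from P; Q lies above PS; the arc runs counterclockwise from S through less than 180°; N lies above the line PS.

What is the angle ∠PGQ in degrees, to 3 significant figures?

98.6°

P is at the origin; PS is horizontal with |PS| = 29.1 and S on the −x side, so S = (-29.1, 0.00). The tangent condition forces QS to be normal to PS, so Q = S + (0, 12.5) = (-29.1, 12.5). Since QG ⟂ GN (tangency), |QN| = √(12.5² + 39.5²) = 41.4 regardless of where G sits on A1. So N lies on both circle(P, 66.61) and circle(Q, 41.4); the above-PS intersection is N = (-41.6, 52.0). G is the foot of the tangent from N: G = (-18.9, 19.7).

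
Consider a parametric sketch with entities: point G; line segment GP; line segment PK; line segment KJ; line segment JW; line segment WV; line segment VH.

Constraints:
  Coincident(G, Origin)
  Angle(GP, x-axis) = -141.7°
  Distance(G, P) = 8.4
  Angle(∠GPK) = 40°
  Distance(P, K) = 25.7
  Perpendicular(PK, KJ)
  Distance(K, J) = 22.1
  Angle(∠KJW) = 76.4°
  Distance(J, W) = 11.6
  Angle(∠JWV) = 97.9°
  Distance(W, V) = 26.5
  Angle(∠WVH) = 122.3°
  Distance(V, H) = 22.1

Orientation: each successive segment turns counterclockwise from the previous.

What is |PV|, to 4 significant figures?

18.44

G is at the origin; GP runs at -141.7° with length 8.4, so P = (-6.592, -5.206). ∠GPK = 40.0° gives PK at -1.700° from the x-axis; with |PK| = 25.7, K = (19.10, -5.969). PK ⟂ KJ, so KJ runs at 88.30°; with |KJ| = 22.1, J = (19.75, 16.12). ∠KJW = 76.4° gives JW at -168.1° from the x-axis; with |JW| = 11.6, W = (8.401, 13.73). ∠JWV = 97.9° gives WV at -86.00° from the x-axis; with |WV| = 26.5, V = (10.25, -12.71). Then |PV| = |V − P| = 18.44.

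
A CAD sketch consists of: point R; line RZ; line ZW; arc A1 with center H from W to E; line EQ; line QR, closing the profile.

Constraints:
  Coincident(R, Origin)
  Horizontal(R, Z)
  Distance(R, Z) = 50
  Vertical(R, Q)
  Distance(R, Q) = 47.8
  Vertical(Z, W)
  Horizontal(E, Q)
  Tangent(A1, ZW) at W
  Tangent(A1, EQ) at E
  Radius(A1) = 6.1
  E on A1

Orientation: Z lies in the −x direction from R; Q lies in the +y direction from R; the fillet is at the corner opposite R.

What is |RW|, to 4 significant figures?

65.11

R is at the origin; RZ is horizontal with |RZ| = 50.0 and Z on the −x side, so Z = (-50.00, 0.000). R and Q share the same x with |RQ| = 47.8 and Q on the +y side, so Q = (0.000, 47.80). The virtual corner opposite R is at (-50.00, 47.80). Since A1 is tangent to ZW there, HW ⟂ ZW and tangency of A1 to EQ means the radius HE is perpendicular to EQ, with radius 6.1, so the center H sits 6.1 in from both sides at H = (-43.90, 41.70). That places the tangent points at W = (-50.00, 41.70) on ZW and E = (-43.90, 47.80) on EQ. Then |RW| = |W − R| = 65.11.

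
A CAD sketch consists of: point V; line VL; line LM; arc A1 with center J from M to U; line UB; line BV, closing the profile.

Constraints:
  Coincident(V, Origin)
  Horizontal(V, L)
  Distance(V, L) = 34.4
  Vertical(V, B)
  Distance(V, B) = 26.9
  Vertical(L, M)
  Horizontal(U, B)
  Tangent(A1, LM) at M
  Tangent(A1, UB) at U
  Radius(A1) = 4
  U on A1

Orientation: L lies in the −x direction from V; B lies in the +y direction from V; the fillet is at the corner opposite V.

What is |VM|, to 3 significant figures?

41.3

The virtual corner opposite V is at (-34.4, 26.9). Since A1 is tangent to LM there, JM ⟂ LM and tangency of A1 to UB means the radius JU is perpendicular to UB, with radius 4.0, so the center J sits 4.0 in from both sides at J = (-30.4, 22.9). That places the tangent points at M = (-34.4, 22.9) on LM and U = (-30.4, 26.9) on UB. Then |VM| = |M − V| = 41.3.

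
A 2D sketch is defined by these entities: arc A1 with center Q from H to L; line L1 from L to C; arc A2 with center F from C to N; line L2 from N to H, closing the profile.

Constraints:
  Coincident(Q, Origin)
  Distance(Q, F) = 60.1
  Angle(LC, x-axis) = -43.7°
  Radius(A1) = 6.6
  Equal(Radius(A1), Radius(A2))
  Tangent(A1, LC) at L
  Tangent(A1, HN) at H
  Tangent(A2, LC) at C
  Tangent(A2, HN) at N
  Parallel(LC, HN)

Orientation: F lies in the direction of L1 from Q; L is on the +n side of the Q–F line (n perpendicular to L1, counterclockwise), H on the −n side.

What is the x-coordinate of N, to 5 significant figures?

38.891

Tangency of A1 to both parallel lines with radius 6.6 puts L and H at Q ± 6.6·n: L = (4.5598, 4.7716), H = (-4.5598, -4.7716). Equal radii place C and N the same way about F: C = F + 6.6·n = (48.010, -36.750), N = F − 6.6·n = (38.891, -46.294). So N.x = 38.891.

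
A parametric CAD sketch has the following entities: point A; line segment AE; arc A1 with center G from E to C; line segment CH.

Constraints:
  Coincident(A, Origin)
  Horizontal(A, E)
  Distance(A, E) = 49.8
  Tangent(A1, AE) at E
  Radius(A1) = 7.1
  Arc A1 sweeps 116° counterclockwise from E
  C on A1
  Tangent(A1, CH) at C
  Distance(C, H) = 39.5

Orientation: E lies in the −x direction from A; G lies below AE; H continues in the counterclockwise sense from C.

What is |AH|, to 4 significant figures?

60.00

A is at the origin; AE is horizontal with |AE| = 49.8 and E on the −x side, so E = (-49.80, 0.000). A1 meets AE tangentially, so GE is at right angles to AE, so G = E + (0, -7.1) = (-49.80, -7.100). On A1, E sits at bearing 90° from G; a 116° counterclockwise sweep puts C at bearing 206°, so C = G + 7.1·(cos 206°, sin 206°) = (-56.18, -10.21). Tangency of A1 to CH means the radius GC is perpendicular to CH, so CH runs along (−sin 206°, cos 206°); with |CH| = 39.5, H = (-38.87, -45.71). Then |AH| = |H − A| = 60.00.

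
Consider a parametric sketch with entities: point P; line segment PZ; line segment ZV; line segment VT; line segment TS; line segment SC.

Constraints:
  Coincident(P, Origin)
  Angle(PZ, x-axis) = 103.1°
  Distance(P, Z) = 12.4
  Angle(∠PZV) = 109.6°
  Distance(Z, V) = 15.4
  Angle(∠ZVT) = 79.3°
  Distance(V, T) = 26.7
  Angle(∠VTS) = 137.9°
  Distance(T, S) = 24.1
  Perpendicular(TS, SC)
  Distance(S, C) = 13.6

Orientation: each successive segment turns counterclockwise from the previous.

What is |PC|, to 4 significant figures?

22.34

P is at the origin; PZ runs at 103.1° with length 12.4, so Z = (-2.810, 12.08). ∠PZV = 109.6° gives ZV at 173.5° from the x-axis; with |ZV| = 15.4, V = (-18.11, 13.82). ∠ZVT = 79.3° gives VT at -85.80° from the x-axis; with |VT| = 26.7, T = (-16.16, -12.81). ∠VTS = 137.9° gives TS at -43.70° from the x-axis; with |TS| = 24.1, S = (1.267, -29.46). TS is perpendicular to SC, so SC runs at 46.30°; with |SC| = 13.6, C = (10.66, -19.63). Then |PC| = |C − P| = 22.34.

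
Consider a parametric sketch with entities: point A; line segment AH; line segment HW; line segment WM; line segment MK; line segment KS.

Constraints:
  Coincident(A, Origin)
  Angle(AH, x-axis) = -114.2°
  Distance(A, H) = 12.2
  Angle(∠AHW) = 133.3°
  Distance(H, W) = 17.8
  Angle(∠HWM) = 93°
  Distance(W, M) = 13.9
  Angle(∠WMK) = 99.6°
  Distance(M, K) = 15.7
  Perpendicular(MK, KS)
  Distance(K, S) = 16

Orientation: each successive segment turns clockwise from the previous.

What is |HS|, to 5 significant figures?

1.7149

A is at the origin; AH runs at -114.2° with length 12.2, so H = (-5.0011, -11.128). ∠AHW = 133.3° gives HW at -160.90° from the x-axis; with |HW| = 17.8, W = (-21.821, -16.952). ∠HWM = 93.0° gives WM at 112.10° from the x-axis; with |WM| = 13.9, M = (-27.051, -4.0736). ∠WMK = 99.6° gives MK at 31.700° from the x-axis; with |MK| = 15.7, K = (-13.693, 4.1763). The perpendicularity gives KS at right angles to MK, so KS runs at -58.300°; with |KS| = 16.0, S = (-5.2854, -9.4367). Then |HS| = |S − H| = 1.7149.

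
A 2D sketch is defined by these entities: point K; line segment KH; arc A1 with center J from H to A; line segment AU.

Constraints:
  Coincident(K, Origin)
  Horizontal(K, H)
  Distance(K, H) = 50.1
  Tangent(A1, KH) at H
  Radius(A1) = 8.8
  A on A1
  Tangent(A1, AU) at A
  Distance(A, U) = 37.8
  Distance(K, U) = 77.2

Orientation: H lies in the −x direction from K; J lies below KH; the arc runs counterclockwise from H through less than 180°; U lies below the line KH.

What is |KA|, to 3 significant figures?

59.4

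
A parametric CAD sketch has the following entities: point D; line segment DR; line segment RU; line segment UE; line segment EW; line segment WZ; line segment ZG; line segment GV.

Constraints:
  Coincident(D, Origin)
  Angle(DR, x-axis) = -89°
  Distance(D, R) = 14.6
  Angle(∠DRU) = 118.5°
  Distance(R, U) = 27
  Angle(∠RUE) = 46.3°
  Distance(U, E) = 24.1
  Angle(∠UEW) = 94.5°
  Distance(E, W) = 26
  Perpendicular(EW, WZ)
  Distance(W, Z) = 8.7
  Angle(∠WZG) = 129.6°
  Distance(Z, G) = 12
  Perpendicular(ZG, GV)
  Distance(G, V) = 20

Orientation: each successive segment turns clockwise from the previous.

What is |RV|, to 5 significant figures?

16.189

D is at the origin; DR runs at -89.0° with length 14.6, so R = (0.25481, -14.598). ∠DRU = 118.5° gives RU at -150.50° from the x-axis; with |RU| = 27.0, U = (-23.245, -27.893). ∠RUE = 46.3° gives UE at 75.800° from the x-axis; with |UE| = 24.1, E = (-17.333, -4.5296). ∠UEW = 94.5° gives EW at -9.7000° from the x-axis; with |EW| = 26.0, W = (8.2954, -8.9103). The perpendicularity gives WZ at right angles to EW, so WZ runs at -99.700°; with |WZ| = 8.7, Z = (6.8295, -17.486). ∠WZG = 129.6° gives ZG at -150.10° from the x-axis; with |ZG| = 12.0, G = (-3.5732, -23.468). ZG is perpendicular to GV, so GV runs at 119.90°; with |GV| = 20.0, V = (-13.543, -6.1298). Then |RV| = |V − R| = 16.189.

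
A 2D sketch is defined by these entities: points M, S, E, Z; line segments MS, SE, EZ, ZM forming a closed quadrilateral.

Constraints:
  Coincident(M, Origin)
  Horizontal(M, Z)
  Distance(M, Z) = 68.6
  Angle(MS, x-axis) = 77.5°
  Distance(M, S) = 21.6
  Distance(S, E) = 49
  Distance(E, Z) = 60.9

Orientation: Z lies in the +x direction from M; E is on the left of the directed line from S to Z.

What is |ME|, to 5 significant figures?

67.834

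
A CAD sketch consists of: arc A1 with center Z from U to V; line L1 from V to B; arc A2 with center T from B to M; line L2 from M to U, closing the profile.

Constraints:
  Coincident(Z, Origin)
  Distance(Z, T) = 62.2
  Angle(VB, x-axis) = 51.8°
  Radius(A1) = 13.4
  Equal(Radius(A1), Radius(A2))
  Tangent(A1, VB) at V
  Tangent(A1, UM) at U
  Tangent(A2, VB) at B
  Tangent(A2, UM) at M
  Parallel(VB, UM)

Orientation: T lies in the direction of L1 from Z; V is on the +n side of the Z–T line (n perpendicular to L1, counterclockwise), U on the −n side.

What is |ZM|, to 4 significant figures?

63.63

Tangency of A1 to both parallel lines with radius 13.4 puts V and U at Z ± 13.4·n: V = (-10.53, 8.287), U = (10.53, -8.287). Equal radii place B and M the same way about T: B = T + 13.4·n = (27.93, 57.17), M = T − 13.4·n = (49.00, 40.59). Then |ZM| = |M − Z| = 63.63.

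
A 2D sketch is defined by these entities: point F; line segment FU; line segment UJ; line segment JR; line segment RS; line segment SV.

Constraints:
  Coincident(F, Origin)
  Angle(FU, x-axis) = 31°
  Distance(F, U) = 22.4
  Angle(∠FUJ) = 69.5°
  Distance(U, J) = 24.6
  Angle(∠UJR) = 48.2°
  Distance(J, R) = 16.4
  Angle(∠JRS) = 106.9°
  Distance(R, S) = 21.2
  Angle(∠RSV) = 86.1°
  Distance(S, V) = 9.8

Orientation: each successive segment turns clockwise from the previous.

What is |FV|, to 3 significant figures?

27.7

∠JRS = 106.9° gives RS at 75.6° from the x-axis; with |RS| = 21.2, S = (14.9, 16.4). ∠RSV = 86.1° gives SV at -18.3° from the x-axis; with |SV| = 9.8, V = (24.2, 13.3). Then |FV| = |V − F| = 27.7.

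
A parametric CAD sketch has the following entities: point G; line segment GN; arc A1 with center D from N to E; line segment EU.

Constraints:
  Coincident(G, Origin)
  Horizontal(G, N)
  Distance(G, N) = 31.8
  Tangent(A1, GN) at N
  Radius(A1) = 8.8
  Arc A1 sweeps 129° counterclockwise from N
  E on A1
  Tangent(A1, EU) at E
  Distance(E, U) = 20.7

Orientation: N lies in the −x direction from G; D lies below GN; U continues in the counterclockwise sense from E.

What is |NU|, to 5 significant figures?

31.048

G is at the origin; GN is horizontal with |GN| = 31.8 and N on the −x side, so N = (-31.800, 0.0000). Since A1 is tangent to GN there, DN ⟂ GN, so D = N + (0, -8.8) = (-31.800, -8.8000). On A1, N sits at bearing 90° from D; a 129° counterclockwise sweep puts E at bearing 219°, so E = D + 8.8·(cos 219°, sin 219°) = (-38.639, -14.338). Since A1 is tangent to EU there, DE ⟂ EU, so EU runs along (−sin 219°, cos 219°); with |EU| = 20.7, U = (-25.612, -30.425). Then |NU| = |U − N| = 31.048.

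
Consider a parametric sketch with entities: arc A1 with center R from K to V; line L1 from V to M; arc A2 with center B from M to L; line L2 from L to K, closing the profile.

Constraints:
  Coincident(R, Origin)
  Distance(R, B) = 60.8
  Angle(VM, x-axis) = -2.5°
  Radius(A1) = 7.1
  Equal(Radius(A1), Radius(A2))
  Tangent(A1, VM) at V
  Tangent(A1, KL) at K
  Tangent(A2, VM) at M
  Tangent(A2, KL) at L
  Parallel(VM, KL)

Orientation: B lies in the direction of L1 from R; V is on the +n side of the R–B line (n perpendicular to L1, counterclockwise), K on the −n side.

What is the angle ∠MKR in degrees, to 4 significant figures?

76.85°

The slot axis is L1's direction at -2.5°, so u = (cos -2.5°, sin -2.5°) = (0.9990, -0.04362) and n = (−sin -2.5°, cos -2.5°) = (0.04362, 0.9990). R is at the origin and B lies 60.8 along u from R, so B = 60.8·u = (60.74, -2.652). Tangency of A1 to both parallel lines with radius 7.1 puts V and K at R ± 7.1·n: V = (0.3097, 7.093), K = (-0.3097, -7.093). Equal radii place M and L the same way about B: M = B + 7.1·n = (61.05, 4.441), L = B − 7.1·n = (60.43, -9.745). Then cos ∠MKR = KM·KR / (|KM||KR|), giving 76.85°.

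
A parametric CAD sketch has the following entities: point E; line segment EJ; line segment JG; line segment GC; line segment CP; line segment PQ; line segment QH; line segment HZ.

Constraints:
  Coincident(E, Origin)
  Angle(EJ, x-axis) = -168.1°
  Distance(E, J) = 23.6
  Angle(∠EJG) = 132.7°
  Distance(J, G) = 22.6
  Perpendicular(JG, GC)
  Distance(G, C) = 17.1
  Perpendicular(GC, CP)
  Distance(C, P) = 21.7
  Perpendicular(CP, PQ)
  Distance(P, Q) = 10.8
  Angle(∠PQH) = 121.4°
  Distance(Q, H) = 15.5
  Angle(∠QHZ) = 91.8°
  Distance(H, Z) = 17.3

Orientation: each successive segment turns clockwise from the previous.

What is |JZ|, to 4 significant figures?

26.80

E is at the origin; EJ runs at -168.1° with length 23.6, so J = (-23.09, -4.866). ∠EJG = 132.7° gives JG at 144.6° from the x-axis; with |JG| = 22.6, G = (-41.51, 8.225). The perpendicularity gives GC at right angles to JG, so GC runs at 54.60°; with |GC| = 17.1, C = (-31.61, 22.16). The perpendicularity gives CP at right angles to GC, so CP runs at -35.40°; with |CP| = 21.7, P = (-13.92, 9.594). CP ⟂ PQ, so PQ runs at -125.4°; with |PQ| = 10.8, Q = (-20.18, 0.7902). ∠PQH = 121.4° gives QH at 176.0° from the x-axis; with |QH| = 15.5, H = (-35.64, 1.871). ∠QHZ = 91.8° gives HZ at 87.80° from the x-axis; with |HZ| = 17.3, Z = (-34.98, 19.16). Then |JZ| = |Z − J| = 26.80.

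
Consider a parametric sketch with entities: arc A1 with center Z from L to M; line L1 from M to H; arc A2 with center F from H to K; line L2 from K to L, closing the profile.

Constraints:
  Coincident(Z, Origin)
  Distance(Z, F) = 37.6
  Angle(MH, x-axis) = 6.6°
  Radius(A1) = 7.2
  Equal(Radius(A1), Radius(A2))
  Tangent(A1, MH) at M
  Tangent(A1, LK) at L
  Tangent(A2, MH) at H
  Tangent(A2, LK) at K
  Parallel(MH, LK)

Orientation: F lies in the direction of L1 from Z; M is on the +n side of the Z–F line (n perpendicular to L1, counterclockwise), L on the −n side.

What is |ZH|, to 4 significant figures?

38.28

Tangency of A1 to both parallel lines with radius 7.2 puts M and L at Z ± 7.2·n: M = (-0.8275, 7.152), L = (0.8275, -7.152). Equal radii place H and K the same way about F: H = F + 7.2·n = (36.52, 11.47), K = F − 7.2·n = (38.18, -2.831). Then |ZH| = |H − Z| = 38.28.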